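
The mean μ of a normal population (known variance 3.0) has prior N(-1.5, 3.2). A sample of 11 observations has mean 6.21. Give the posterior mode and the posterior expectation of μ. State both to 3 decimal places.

μ_MAP = 5.605, E[μ|data] = 5.605

Posterior for μ is Normal. Precision-weighted mean: (1/3.2·-1.5 + 11/3.0·6.21) / (1/3.2 + 11/3.0) = 5.605.
A Normal posterior is symmetric, so mode = mean.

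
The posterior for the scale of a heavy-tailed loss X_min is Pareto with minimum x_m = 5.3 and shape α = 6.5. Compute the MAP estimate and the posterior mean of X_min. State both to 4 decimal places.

The Pareto density is strictly decreasing on [x_m, ∞), so the mode is x_m = 5.3000.
Mean = α·x_m/(α−1) = 6.5·5.3/5.5 = 6.2636.

MAP: 5.3000. Posterior mean: 6.2636.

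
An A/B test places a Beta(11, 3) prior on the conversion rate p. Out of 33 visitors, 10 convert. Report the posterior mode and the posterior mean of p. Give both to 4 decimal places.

p_MAP = 0.4444, E[p|data] = 0.4468

Posterior: Beta(11+10, 3+23) = Beta(21, 26).
Mode = (21−1)/(21+26−2) = 20/45 = 0.4444.
Mean = 21/(21+26) = 21/47 = 0.4468.
The posterior is right-skewed, so the mean exceeds the mode.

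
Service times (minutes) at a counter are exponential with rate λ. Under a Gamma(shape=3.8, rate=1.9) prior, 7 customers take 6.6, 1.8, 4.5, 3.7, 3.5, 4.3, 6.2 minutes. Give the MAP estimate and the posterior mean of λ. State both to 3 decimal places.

MAP estimate = 0.302, posterior mean = 0.332

Σ times = 30.6. Posterior: Gamma(shape = 3.8+7 = 10.8, rate = 1.9+30.6 = 32.5).
Mode = (α−1)/β = 9.8/32.5 = 0.302.
Mean = α/β = 10.8/32.5 = 0.332.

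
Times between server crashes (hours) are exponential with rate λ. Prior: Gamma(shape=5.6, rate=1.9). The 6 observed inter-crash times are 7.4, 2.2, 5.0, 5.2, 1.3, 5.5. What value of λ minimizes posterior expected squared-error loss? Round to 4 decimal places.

Σ times = 26.6. Posterior: Gamma(shape = 5.6+6 = 11.6, rate = 1.9+26.6 = 28.5).
Mode = (α−1)/β = 10.6/28.5 = 0.3719.
Mean = α/β = 11.6/28.5 = 0.4070.
Squared-error loss ⇒ the optimal estimator is the posterior mean.

0.4070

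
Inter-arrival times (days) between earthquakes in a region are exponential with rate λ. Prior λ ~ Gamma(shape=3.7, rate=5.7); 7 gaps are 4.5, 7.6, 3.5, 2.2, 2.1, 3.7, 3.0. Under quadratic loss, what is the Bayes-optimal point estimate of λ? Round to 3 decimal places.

0.331

Σ times = 26.6. Posterior: Gamma(shape = 3.7+7 = 10.7, rate = 5.7+26.6 = 32.3).
Mode = (α−1)/β = 9.7/32.3 = 0.300.
Mean = α/β = 10.7/32.3 = 0.331.
Quadratic loss ⇒ the optimal estimator is the posterior mean.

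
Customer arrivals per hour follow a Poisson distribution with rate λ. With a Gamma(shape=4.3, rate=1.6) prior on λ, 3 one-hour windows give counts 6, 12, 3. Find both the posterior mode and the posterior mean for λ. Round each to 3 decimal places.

MAP: 5.283. Posterior mean: 5.500.

Σ counts = 21. Posterior: Gamma(shape = 4.3+21 = 25.3, rate = 1.6+3 = 4.6).
Mode = (α−1)/β = 24.3/4.6 = 5.283.
Mean = α/β = 25.3/4.6 = 5.500.
Right-skewed posterior ⇒ mode < mean.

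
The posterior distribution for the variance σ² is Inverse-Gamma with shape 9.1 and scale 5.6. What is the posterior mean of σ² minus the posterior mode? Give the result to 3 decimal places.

0.137

Mode = β/(α+1) = 5.6/10.1 = 0.554.
Mean = β/(α−1) = 5.6/8.1 = 0.691.
Difference = 0.691 − 0.554 = 0.137.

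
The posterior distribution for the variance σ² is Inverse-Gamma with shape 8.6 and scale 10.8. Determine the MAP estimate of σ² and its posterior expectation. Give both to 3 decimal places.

Mode = β/(α+1) = 10.8/9.6 = 1.125.
Mean = β/(α−1) = 10.8/7.6 = 1.421.
The posterior is right-skewed, so the mean exceeds the mode.

MAP = 1.125, posterior mean = 1.421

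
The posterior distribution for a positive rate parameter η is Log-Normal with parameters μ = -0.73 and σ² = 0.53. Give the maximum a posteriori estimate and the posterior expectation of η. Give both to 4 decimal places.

maximum a posteriori estimate = 0.2837, posterior expectation = 0.6281

Mode = exp(μ − σ²) = exp(-1.26) = 0.2837.
Mean = exp(μ + σ²/2) = exp(-0.465) = 0.6281.
Mean > mode: the posterior has a right tail.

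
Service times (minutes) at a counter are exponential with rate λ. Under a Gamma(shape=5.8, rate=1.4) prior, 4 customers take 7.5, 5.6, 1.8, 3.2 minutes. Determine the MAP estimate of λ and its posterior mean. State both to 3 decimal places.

Σ times = 18.1. Posterior: Gamma(shape = 5.8+4 = 9.8, rate = 1.4+18.1 = 19.5).
Mode = (α−1)/β = 8.8/19.5 = 0.451.
Mean = α/β = 9.8/19.5 = 0.503.
Right-skewed posterior ⇒ mode < mean.

MAP = 0.451, posterior mean = 0.503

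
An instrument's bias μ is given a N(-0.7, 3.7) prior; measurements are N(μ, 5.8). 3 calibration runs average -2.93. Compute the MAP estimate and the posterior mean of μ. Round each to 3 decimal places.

Posterior for μ is Normal. Precision-weighted mean: (1/3.7·-0.7 + 3/5.8·-2.93) / (1/3.7 + 3/5.8) = -2.165.
A Normal posterior is symmetric, so mode = mean.

MAP estimate = -2.165, posterior mean = -2.165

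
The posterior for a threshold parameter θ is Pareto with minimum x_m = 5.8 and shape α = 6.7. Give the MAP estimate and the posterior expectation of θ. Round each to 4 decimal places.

MAP = 5.8000; posterior mean = 6.8175

The Pareto density is strictly decreasing on [x_m, ∞), so the mode is x_m = 5.8000.
Mean = α·x_m/(α−1) = 6.7·5.8/5.7 = 6.8175.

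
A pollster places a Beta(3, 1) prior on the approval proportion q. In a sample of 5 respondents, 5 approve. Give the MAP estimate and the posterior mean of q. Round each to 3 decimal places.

Posterior: Beta(3+5, 1+0) = Beta(8, 1).
Since β = 1 ≤ 1 and α > 1, the Beta density is monotone increasing on [0,1]; the mode is at 1.
Mean = 8/(8+1) = 0.889.
The posterior is left-skewed, so the mode exceeds the mean.

MAP = 1.000; posterior mean = 0.889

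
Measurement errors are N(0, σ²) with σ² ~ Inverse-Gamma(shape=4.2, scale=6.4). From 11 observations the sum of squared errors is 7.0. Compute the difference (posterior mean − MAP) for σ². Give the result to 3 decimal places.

0.213

Posterior: Inverse-Gamma(shape = 4.2+11/2 = 9.7, scale = 6.4+7.0/2 = 9.9).
Mode = β/(α+1) = 9.9/10.7 = 0.925.
Mean = β/(α−1) = 9.9/8.7 = 1.138.
Difference = 1.138 − 0.925 = 0.213.
Mean > mode: the posterior has a right tail.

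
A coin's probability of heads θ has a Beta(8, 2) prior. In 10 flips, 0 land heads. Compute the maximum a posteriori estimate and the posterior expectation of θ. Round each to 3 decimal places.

MAP = 0.389, posterior mean = 0.400

Posterior: Beta(8+0, 2+10) = Beta(8, 12).
Mode = (8−1)/(8+12−2) = 7/18 = 0.389.
Mean = 8/(8+12) = 8/20 = 0.400.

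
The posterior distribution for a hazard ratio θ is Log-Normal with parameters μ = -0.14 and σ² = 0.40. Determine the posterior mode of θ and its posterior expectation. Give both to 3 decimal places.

Mode = exp(μ − σ²) = exp(-0.54) = 0.583.
Mean = exp(μ + σ²/2) = exp(0.060) = 1.062.

MAP = 0.583; posterior mean = 1.062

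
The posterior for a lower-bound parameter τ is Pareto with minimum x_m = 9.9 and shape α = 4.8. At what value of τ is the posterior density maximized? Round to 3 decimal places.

The Pareto density is strictly decreasing on [x_m, ∞), so the mode is x_m = 9.900.
Mean = α·x_m/(α−1) = 4.8·9.9/3.8 = 12.505.
This is the posterior mode — the MAP estimate.

9.900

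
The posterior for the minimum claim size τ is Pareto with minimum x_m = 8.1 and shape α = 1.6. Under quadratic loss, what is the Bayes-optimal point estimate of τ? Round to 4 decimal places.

21.6000

The Pareto density is strictly decreasing on [x_m, ∞), so the mode is x_m = 8.1000.
Mean = α·x_m/(α−1) = 1.6·8.1/0.6 = 21.6000.
Quadratic loss ⇒ the optimal estimator is the posterior mean.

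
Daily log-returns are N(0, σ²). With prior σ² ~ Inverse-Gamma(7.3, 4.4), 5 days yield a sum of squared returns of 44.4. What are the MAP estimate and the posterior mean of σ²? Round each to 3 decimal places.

MAP = 2.463; posterior mean = 3.023

Posterior: Inverse-Gamma(shape = 7.3+5/2 = 9.8, scale = 4.4+44.4/2 = 26.6).
Mode = β/(α+1) = 26.6/10.8 = 2.463.
Mean = β/(α−1) = 26.6/8.8 = 3.023.
Mean > mode: the posterior has a right tail.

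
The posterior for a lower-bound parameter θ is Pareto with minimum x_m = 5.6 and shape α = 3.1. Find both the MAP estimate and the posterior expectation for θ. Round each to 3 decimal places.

MAP = 5.600; posterior mean = 8.267

The Pareto density is strictly decreasing on [x_m, ∞), so the mode is x_m = 5.600.
Mean = α·x_m/(α−1) = 3.1·5.6/2.1 = 8.267.
The posterior is right-skewed, so the mean exceeds the mode.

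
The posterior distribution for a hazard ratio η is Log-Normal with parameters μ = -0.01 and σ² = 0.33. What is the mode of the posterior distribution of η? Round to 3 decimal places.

0.712

Mode = exp(μ − σ²) = exp(-0.34) = 0.712.
Mean = exp(μ + σ²/2) = exp(0.155) = 1.168.
This is the posterior mode — the MAP estimate.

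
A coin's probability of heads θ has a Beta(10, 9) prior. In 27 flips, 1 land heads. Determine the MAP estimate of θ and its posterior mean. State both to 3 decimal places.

Posterior: Beta(10+1, 9+26) = Beta(11, 35).
Mode = (11−1)/(11+35−2) = 10/44 = 0.227.
Mean = 11/(11+35) = 11/46 = 0.239.
Mean > mode: the posterior has a right tail.

MAP = 0.227, posterior mean = 0.239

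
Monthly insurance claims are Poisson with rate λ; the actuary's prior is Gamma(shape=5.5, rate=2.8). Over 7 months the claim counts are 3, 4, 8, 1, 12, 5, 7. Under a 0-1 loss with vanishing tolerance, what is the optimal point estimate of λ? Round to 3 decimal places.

4.541

Σ counts = 40. Posterior: Gamma(shape = 5.5+40 = 45.5, rate = 2.8+7 = 9.8).
Mode = (α−1)/β = 44.5/9.8 = 4.541.
Mean = α/β = 45.5/9.8 = 4.643.
This is the posterior mode — the MAP estimate.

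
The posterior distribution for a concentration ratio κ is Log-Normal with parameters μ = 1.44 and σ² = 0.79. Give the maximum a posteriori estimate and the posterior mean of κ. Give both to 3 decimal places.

κ_MAP = 1.916, E[κ|data] = 6.265

Mode = exp(μ − σ²) = exp(0.65) = 1.916.
Mean = exp(μ + σ²/2) = exp(1.835) = 6.265.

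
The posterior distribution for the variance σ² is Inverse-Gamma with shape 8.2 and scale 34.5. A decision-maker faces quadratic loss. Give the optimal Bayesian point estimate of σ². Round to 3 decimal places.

4.792

Mode = β/(α+1) = 34.5/9.2 = 3.750.
Mean = β/(α−1) = 34.5/7.2 = 4.792.
Quadratic loss ⇒ the optimal estimator is the posterior mean.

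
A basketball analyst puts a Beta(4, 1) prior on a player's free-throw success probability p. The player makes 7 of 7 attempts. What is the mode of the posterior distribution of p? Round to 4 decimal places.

1.0000

Posterior: Beta(4+7, 1+0) = Beta(11, 1).
Since β = 1 ≤ 1 and α > 1, the Beta density is monotone increasing on [0,1]; the mode is at 1.
Mean = 11/(11+1) = 0.9167.
This is the posterior mode — the MAP estimate.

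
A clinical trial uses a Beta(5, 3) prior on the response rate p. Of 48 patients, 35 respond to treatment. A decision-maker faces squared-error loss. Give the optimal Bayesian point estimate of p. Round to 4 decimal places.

0.7143

Posterior: Beta(5+35, 3+13) = Beta(40, 16).
Mode = (40−1)/(40+16−2) = 39/54 = 0.7222.
Mean = 40/(40+16) = 40/56 = 0.7143.
Squared-error loss ⇒ the optimal estimator is the posterior mean.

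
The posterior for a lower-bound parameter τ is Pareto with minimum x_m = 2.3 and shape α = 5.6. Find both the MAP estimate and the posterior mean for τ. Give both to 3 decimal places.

The Pareto density is strictly decreasing on [x_m, ∞), so the mode is x_m = 2.300.
Mean = α·x_m/(α−1) = 5.6·2.3/4.6 = 2.800.

MAP = 2.300, posterior mean = 2.800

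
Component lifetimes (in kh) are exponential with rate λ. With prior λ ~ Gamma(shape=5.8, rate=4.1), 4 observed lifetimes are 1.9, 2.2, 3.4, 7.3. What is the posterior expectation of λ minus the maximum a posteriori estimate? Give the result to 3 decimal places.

0.053

Σ times = 14.8. Posterior: Gamma(shape = 5.8+4 = 9.8, rate = 4.1+14.8 = 18.9).
Mode = (α−1)/β = 8.8/18.9 = 0.466.
Mean = α/β = 9.8/18.9 = 0.519.
Difference = 0.519 − 0.466 = 0.053.
The posterior is right-skewed, so the mean exceeds the mode.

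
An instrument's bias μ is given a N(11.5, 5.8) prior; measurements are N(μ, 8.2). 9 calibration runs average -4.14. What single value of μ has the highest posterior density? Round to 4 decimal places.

-2.0167

Posterior for μ is Normal. Precision-weighted mean: (1/5.8·11.5 + 9/8.2·-4.14) / (1/5.8 + 9/8.2) = -2.0167.
A Normal posterior is symmetric, so mode = mean.
This is the posterior mode — the MAP estimate.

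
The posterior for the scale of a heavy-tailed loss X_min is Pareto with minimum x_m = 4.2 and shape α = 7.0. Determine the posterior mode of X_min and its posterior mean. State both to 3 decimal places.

The Pareto density is strictly decreasing on [x_m, ∞), so the mode is x_m = 4.200.
Mean = α·x_m/(α−1) = 7.0·4.2/6.0 = 4.900.

X_min_MAP = 4.200, E[X_min|data] = 4.900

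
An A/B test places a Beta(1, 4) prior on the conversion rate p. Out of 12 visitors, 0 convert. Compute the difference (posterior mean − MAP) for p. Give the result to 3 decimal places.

Posterior: Beta(1+0, 4+12) = Beta(1, 16).
Since α = 1 ≤ 1 and β > 1, the Beta density is monotone decreasing on [0,1]; the mode is at 0.
Mean = 1/(1+16) = 0.059.
Difference = 0.059 − 0.000 = 0.059.

0.059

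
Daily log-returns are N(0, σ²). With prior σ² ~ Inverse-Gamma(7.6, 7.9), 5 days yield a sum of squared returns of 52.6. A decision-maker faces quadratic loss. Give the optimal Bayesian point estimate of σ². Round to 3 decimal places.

Posterior: Inverse-Gamma(shape = 7.6+5/2 = 10.1, scale = 7.9+52.6/2 = 34.2).
Mode = β/(α+1) = 34.2/11.1 = 3.081.
Mean = β/(α−1) = 34.2/9.1 = 3.758.
Quadratic loss ⇒ the optimal estimator is the posterior mean.

3.758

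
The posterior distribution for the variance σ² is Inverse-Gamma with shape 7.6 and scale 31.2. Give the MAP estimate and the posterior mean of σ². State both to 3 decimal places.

MAP estimate = 3.628, posterior mean = 4.727

Mode = β/(α+1) = 31.2/8.6 = 3.628.
Mean = β/(α−1) = 31.2/6.6 = 4.727.
The posterior is right-skewed, so the mean exceeds the mode.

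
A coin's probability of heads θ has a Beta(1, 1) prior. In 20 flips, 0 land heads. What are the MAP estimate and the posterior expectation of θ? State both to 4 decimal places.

MAP = 0.0000, posterior mean = 0.0455

Posterior: Beta(1+0, 1+20) = Beta(1, 21).
Since α = 1 ≤ 1 and β > 1, the Beta density is monotone decreasing on [0,1]; the mode is at 0.
Mean = 1/(1+21) = 0.0455.
Right-skewed posterior ⇒ mode < mean.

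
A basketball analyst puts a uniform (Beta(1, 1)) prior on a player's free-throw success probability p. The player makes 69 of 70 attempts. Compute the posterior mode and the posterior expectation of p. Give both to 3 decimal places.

Posterior: Beta(1+69, 1+1) = Beta(70, 2).
Mode = (70−1)/(70+2−2) = 69/70 = 0.986.
Mean = 70/(70+2) = 70/72 = 0.972.
The mean is pulled below the mode by the posterior's left skew.

MAP = 0.986, posterior mean = 0.972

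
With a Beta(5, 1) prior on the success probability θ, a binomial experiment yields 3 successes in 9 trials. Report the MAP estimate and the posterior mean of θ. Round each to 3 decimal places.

Posterior: Beta(5+3, 1+6) = Beta(8, 7).
Mode = (8−1)/(8+7−2) = 7/13 = 0.538.
Mean = 8/(8+7) = 8/15 = 0.533.

MAP estimate = 0.538, posterior mean = 0.533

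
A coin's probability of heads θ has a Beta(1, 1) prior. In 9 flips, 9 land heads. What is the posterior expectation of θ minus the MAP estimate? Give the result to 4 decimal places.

Posterior: Beta(1+9, 1+0) = Beta(10, 1).
Since β = 1 ≤ 1 and α > 1, the Beta density is monotone increasing on [0,1]; the mode is at 1.
Mean = 10/(10+1) = 0.9091.
Difference = 0.9091 − 1.0000 = -0.0909.

-0.0909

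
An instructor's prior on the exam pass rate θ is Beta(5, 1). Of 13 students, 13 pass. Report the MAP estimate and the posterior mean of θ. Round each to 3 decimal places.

θ_MAP = 1.000, E[θ|data] = 0.947

Posterior: Beta(5+13, 1+0) = Beta(18, 1).
Since β = 1 ≤ 1 and α > 1, the Beta density is monotone increasing on [0,1]; the mode is at 1.
Mean = 18/(18+1) = 0.947.
Mode > mean: the posterior has a left tail.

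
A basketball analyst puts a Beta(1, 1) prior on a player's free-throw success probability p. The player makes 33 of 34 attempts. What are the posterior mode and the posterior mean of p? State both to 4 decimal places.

MAP = 0.9706, posterior mean = 0.9444

Posterior: Beta(1+33, 1+1) = Beta(34, 2).
Mode = (34−1)/(34+2−2) = 33/34 = 0.9706.
Mean = 34/(34+2) = 34/36 = 0.9444.
The mean is pulled below the mode by the posterior's left skew.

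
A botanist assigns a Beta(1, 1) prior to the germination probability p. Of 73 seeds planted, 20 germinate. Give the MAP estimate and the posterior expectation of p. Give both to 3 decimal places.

Posterior: Beta(1+20, 1+53) = Beta(21, 54).
Mode = (21−1)/(21+54−2) = 20/73 = 0.274.
With a flat prior the MAP equals the MLE, 20/73.
Mean = 21/(21+54) = 21/75 = 0.280.

MAP = 0.274; posterior mean = 0.280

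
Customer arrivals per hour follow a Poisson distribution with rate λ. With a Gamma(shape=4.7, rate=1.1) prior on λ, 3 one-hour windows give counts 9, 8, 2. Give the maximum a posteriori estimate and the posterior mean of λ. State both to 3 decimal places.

Σ counts = 19. Posterior: Gamma(shape = 4.7+19 = 23.7, rate = 1.1+3 = 4.1).
Mode = (α−1)/β = 22.7/4.1 = 5.537.
Mean = α/β = 23.7/4.1 = 5.780.

MAP = 5.537; posterior mean = 5.780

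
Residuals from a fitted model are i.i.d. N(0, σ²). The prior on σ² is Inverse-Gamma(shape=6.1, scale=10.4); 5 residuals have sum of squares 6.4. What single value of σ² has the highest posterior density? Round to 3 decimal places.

1.417

Posterior: Inverse-Gamma(shape = 6.1+5/2 = 8.6, scale = 10.4+6.4/2 = 13.6).
Mode = β/(α+1) = 13.6/9.6 = 1.417.
Mean = β/(α−1) = 13.6/7.6 = 1.789.
This is the posterior mode — the MAP estimate.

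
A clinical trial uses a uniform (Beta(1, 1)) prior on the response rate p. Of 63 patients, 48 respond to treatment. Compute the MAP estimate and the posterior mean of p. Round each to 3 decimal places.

MAP = 0.762; posterior mean = 0.754

Posterior: Beta(1+48, 1+15) = Beta(49, 16).
Mode = (49−1)/(49+16−2) = 48/63 = 0.762.
Mean = 49/(49+16) = 49/65 = 0.754.
Mode > mean: the posterior has a left tail.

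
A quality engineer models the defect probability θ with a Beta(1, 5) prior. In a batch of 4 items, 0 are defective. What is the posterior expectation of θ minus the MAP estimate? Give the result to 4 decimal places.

Posterior: Beta(1+0, 5+4) = Beta(1, 9).
Since α = 1 ≤ 1 and β > 1, the Beta density is monotone decreasing on [0,1]; the mode is at 0.
Mean = 1/(1+9) = 0.1000.
Difference = 0.1000 − 0.0000 = 0.1000.
Mean > mode: the posterior has a right tail.

0.1000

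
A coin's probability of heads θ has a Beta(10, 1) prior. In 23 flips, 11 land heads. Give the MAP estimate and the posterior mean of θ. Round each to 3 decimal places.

θ_MAP = 0.625, E[θ|data] = 0.618

Posterior: Beta(10+11, 1+12) = Beta(21, 13).
Mode = (21−1)/(21+13−2) = 20/32 = 0.625.
Mean = 21/(21+13) = 21/34 = 0.618.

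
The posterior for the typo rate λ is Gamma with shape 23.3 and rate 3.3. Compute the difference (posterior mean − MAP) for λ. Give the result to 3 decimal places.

Mode = (α−1)/β = 22.3/3.3 = 6.758.
Mean = α/β = 23.3/3.3 = 7.061.
Difference = 7.061 − 6.758 = 0.303.
Mean > mode: the posterior has a right tail.

0.303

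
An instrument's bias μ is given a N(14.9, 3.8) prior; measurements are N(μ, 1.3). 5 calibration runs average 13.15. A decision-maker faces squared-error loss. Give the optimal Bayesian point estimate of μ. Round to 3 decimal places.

Posterior for μ is Normal. Precision-weighted mean: (1/3.8·14.9 + 5/1.3·13.15) / (1/3.8 + 5/1.3) = 13.262.
A Normal posterior is symmetric, so mode = mean.
Squared-error loss ⇒ the optimal estimator is the posterior mean.

13.262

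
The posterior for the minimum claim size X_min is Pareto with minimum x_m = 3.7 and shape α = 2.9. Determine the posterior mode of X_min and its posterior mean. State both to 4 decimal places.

The Pareto density is strictly decreasing on [x_m, ∞), so the mode is x_m = 3.7000.
Mean = α·x_m/(α−1) = 2.9·3.7/1.9 = 5.6474.

MAP: 3.7000. Posterior mean: 5.6474.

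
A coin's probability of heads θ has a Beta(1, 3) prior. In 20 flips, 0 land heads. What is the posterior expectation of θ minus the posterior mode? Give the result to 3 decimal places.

0.042

Posterior: Beta(1+0, 3+20) = Beta(1, 23).
Since α = 1 ≤ 1 and β > 1, the Beta density is monotone decreasing on [0,1]; the mode is at 0.
Mean = 1/(1+23) = 0.042.
Difference = 0.042 − 0.000 = 0.042.
Right-skewed posterior ⇒ mode < mean.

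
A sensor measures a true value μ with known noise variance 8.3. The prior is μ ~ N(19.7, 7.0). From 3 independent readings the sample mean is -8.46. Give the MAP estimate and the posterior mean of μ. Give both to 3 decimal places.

MAP = -0.483, posterior mean = -0.483

Posterior for μ is Normal. Precision-weighted mean: (1/7.0·19.7 + 3/8.3·-8.46) / (1/7.0 + 3/8.3) = -0.483.
A Normal posterior is symmetric, so mode = mean.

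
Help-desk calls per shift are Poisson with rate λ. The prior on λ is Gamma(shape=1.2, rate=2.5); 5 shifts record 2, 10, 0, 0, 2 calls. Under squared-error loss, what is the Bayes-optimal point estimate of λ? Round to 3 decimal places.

2.027

Σ counts = 14. Posterior: Gamma(shape = 1.2+14 = 15.2, rate = 2.5+5 = 7.5).
Mode = (α−1)/β = 14.2/7.5 = 1.893.
Mean = α/β = 15.2/7.5 = 2.027.
Squared-error loss ⇒ the optimal estimator is the posterior mean.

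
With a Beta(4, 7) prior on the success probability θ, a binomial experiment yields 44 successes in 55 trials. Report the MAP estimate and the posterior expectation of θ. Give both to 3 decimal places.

MAP = 0.734, posterior mean = 0.727

Posterior: Beta(4+44, 7+11) = Beta(48, 18).
Mode = (48−1)/(48+18−2) = 47/64 = 0.734.
Mean = 48/(48+18) = 48/66 = 0.727.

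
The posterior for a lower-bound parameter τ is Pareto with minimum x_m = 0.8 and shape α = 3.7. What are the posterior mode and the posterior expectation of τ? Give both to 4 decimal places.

The Pareto density is strictly decreasing on [x_m, ∞), so the mode is x_m = 0.8000.
Mean = α·x_m/(α−1) = 3.7·0.8/2.7 = 1.0963.

MAP = 0.8000, posterior mean = 1.0963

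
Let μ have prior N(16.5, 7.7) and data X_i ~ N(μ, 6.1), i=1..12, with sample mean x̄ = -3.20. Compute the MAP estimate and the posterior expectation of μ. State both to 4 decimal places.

Posterior for μ is Normal. Precision-weighted mean: (1/7.7·16.5 + 12/6.1·-3.20) / (1/7.7 + 12/6.1) = -1.9800.
A Normal posterior is symmetric, so mode = mean.

μ_MAP = -1.9800, E[μ|data] = -1.9800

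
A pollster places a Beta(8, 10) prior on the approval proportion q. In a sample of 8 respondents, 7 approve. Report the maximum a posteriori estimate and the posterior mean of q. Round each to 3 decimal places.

Posterior: Beta(8+7, 10+1) = Beta(15, 11).
Mode = (15−1)/(15+11−2) = 14/24 = 0.583.
Mean = 15/(15+11) = 15/26 = 0.577.
Left-skewed posterior ⇒ mean < mode.

MAP: 0.583. Posterior mean: 0.577.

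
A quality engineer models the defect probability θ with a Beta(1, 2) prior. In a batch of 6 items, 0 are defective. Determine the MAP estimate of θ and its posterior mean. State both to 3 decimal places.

θ_MAP = 0.000, E[θ|data] = 0.111

Posterior: Beta(1+0, 2+6) = Beta(1, 8).
Since α = 1 ≤ 1 and β > 1, the Beta density is monotone decreasing on [0,1]; the mode is at 0.
Mean = 1/(1+8) = 0.111.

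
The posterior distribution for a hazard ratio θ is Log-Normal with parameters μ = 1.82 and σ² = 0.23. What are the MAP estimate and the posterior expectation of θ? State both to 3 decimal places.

MAP estimate = 4.904, posterior expectation = 6.924

Mode = exp(μ − σ²) = exp(1.59) = 4.904.
Mean = exp(μ + σ²/2) = exp(1.935) = 6.924.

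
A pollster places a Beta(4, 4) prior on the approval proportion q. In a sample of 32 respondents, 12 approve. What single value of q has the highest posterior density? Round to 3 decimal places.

0.395

Posterior: Beta(4+12, 4+20) = Beta(16, 24).
Mode = (16−1)/(16+24−2) = 15/38 = 0.395.
Mean = 16/(16+24) = 16/40 = 0.400.
This is the posterior mode — the MAP estimate.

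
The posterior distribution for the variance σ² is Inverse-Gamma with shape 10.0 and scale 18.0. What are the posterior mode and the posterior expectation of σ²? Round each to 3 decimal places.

Mode = β/(α+1) = 18.0/11.0 = 1.636.
Mean = β/(α−1) = 18.0/9.0 = 2.000.
Mean > mode: the posterior has a right tail.

σ²_MAP = 1.636, E[σ²|data] = 2.000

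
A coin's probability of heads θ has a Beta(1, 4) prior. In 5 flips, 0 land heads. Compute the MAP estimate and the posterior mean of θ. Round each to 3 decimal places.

Posterior: Beta(1+0, 4+5) = Beta(1, 9).
Since α = 1 ≤ 1 and β > 1, the Beta density is monotone decreasing on [0,1]; the mode is at 0.
Mean = 1/(1+9) = 0.100.
Mean > mode: the posterior has a right tail.

MAP: 0.000. Posterior mean: 0.100.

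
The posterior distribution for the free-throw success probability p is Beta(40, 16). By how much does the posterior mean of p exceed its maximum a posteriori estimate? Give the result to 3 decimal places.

-0.008

Mode = (40−1)/(40+16−2) = 39/54 = 0.722.
Mean = 40/(40+16) = 40/56 = 0.714.
Difference = 0.714 − 0.722 = -0.008.
The mean is pulled below the mode by the posterior's left skew.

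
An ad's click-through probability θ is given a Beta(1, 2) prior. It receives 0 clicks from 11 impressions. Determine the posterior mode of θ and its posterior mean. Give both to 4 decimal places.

MAP: 0.0000. Posterior mean: 0.0714.

Posterior: Beta(1+0, 2+11) = Beta(1, 13).
Since α = 1 ≤ 1 and β > 1, the Beta density is monotone decreasing on [0,1]; the mode is at 0.
Mean = 1/(1+13) = 0.0714.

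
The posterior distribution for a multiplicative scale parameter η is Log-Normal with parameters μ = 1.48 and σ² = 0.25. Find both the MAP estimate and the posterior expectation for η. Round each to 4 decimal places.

Mode = exp(μ − σ²) = exp(1.23) = 3.4212.
Mean = exp(μ + σ²/2) = exp(1.605) = 4.9779.
Mean > mode: the posterior has a right tail.

MAP estimate = 3.4212, posterior expectation = 4.9779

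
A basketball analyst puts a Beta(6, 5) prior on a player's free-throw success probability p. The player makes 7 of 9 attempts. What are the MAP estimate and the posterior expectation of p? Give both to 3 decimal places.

MAP: 0.667. Posterior mean: 0.650.

Posterior: Beta(6+7, 5+2) = Beta(13, 7).
Mode = (13−1)/(13+7−2) = 12/18 = 0.667.
Mean = 13/(13+7) = 13/20 = 0.650.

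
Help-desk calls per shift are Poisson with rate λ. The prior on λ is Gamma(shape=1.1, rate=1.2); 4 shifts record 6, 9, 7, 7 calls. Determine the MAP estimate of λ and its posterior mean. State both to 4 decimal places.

MAP: 5.5962. Posterior mean: 5.7885.

Σ counts = 29. Posterior: Gamma(shape = 1.1+29 = 30.1, rate = 1.2+4 = 5.2).
Mode = (α−1)/β = 29.1/5.2 = 5.5962.
Mean = α/β = 30.1/5.2 = 5.7885.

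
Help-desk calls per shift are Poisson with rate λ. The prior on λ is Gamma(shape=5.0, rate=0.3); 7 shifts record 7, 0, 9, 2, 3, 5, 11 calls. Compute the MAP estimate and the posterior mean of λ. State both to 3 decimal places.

Σ counts = 37. Posterior: Gamma(shape = 5.0+37 = 42.0, rate = 0.3+7 = 7.3).
Mode = (α−1)/β = 41.0/7.3 = 5.616.
Mean = α/β = 42.0/7.3 = 5.753.
Right-skewed posterior ⇒ mode < mean.

MAP = 5.616; posterior mean = 5.753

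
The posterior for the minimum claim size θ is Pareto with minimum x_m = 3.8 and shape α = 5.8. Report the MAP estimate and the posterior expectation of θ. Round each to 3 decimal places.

The Pareto density is strictly decreasing on [x_m, ∞), so the mode is x_m = 3.800.
Mean = α·x_m/(α−1) = 5.8·3.8/4.8 = 4.592.

MAP = 3.800, posterior mean = 4.592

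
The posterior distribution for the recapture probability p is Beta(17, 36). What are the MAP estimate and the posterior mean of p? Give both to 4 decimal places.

Mode = (17−1)/(17+36−2) = 16/51 = 0.3137.
Mean = 17/(17+36) = 17/53 = 0.3208.

p_MAP = 0.3137, E[p|data] = 0.3208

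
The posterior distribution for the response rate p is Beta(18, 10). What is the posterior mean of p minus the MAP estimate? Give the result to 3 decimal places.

-0.011

Mode = (18−1)/(18+10−2) = 17/26 = 0.654.
Mean = 18/(18+10) = 18/28 = 0.643.
Difference = 0.643 − 0.654 = -0.011.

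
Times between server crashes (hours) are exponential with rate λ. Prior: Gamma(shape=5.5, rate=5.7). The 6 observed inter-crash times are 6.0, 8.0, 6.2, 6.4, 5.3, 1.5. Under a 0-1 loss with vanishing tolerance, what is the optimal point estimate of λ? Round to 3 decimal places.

Σ times = 33.4. Posterior: Gamma(shape = 5.5+6 = 11.5, rate = 5.7+33.4 = 39.1).
Mode = (α−1)/β = 10.5/39.1 = 0.269.
Mean = α/β = 11.5/39.1 = 0.294.
This is the posterior mode — the MAP estimate.

0.269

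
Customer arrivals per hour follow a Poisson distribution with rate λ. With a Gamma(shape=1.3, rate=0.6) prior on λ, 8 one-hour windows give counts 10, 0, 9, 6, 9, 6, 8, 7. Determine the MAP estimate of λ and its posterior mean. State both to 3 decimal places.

λ_MAP = 6.430, E[λ|data] = 6.547

Σ counts = 55. Posterior: Gamma(shape = 1.3+55 = 56.3, rate = 0.6+8 = 8.6).
Mode = (α−1)/β = 55.3/8.6 = 6.430.
Mean = α/β = 56.3/8.6 = 6.547.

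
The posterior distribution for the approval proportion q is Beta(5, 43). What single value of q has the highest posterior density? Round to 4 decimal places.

Mode = (5−1)/(5+43−2) = 4/46 = 0.0870.
Mean = 5/(5+43) = 5/48 = 0.1042.
This is the posterior mode — the MAP estimate.

0.0870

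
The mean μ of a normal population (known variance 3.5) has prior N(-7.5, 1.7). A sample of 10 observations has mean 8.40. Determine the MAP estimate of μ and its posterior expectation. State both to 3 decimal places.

Posterior for μ is Normal. Precision-weighted mean: (1/1.7·-7.5 + 10/3.5·8.40) / (1/1.7 + 10/3.5) = 5.685.
A Normal posterior is symmetric, so mode = mean.

MAP = 5.685; posterior mean = 5.685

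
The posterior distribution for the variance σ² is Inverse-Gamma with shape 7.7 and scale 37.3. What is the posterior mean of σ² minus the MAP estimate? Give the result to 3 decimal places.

Mode = β/(α+1) = 37.3/8.7 = 4.287.
Mean = β/(α−1) = 37.3/6.7 = 5.567.
Difference = 5.567 − 4.287 = 1.280.

1.280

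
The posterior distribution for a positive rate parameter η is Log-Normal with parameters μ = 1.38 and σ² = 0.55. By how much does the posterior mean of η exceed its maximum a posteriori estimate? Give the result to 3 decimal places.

2.940

Mode = exp(μ − σ²) = exp(0.83) = 2.293.
Mean = exp(μ + σ²/2) = exp(1.655) = 5.233.
Difference = 5.233 − 2.293 = 2.940.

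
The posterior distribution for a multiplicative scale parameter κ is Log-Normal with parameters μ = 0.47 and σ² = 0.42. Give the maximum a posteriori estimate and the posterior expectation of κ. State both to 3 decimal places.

Mode = exp(μ − σ²) = exp(0.05) = 1.051.
Mean = exp(μ + σ²/2) = exp(0.680) = 1.974.
Right-skewed posterior ⇒ mode < mean.

MAP = 1.051; posterior mean = 1.974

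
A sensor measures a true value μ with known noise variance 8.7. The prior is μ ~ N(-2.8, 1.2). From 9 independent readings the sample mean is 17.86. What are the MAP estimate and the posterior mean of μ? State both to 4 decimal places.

Posterior for μ is Normal. Precision-weighted mean: (1/1.2·-2.8 + 9/8.7·17.86) / (1/1.2 + 9/8.7) = 8.6425.
A Normal posterior is symmetric, so mode = mean.

MAP = 8.6425, posterior mean = 8.6425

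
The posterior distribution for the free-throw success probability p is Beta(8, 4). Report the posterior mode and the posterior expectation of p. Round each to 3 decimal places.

p_MAP = 0.700, E[p|data] = 0.667

Mode = (8−1)/(8+4−2) = 7/10 = 0.700.
Mean = 8/(8+4) = 8/12 = 0.667.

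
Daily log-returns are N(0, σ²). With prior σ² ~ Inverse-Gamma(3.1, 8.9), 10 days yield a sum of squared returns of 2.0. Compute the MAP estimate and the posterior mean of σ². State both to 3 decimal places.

σ²_MAP = 1.088, E[σ²|data] = 1.394

Posterior: Inverse-Gamma(shape = 3.1+10/2 = 8.1, scale = 8.9+2.0/2 = 9.9).
Mode = β/(α+1) = 9.9/9.1 = 1.088.
Mean = β/(α−1) = 9.9/7.1 = 1.394.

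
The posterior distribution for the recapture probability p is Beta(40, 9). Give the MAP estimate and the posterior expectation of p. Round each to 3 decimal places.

Mode = (40−1)/(40+9−2) = 39/47 = 0.830.
Mean = 40/(40+9) = 40/49 = 0.816.

MAP estimate = 0.830, posterior expectation = 0.816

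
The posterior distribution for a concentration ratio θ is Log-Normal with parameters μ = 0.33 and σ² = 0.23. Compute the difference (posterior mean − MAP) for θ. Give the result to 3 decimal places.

0.455

Mode = exp(μ − σ²) = exp(0.10) = 1.105.
Mean = exp(μ + σ²/2) = exp(0.445) = 1.560.
Difference = 1.560 − 1.105 = 0.455.
Right-skewed posterior ⇒ mode < mean.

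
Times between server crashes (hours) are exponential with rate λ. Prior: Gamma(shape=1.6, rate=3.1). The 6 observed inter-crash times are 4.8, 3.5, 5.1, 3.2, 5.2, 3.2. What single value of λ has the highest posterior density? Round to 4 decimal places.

Σ times = 25.0. Posterior: Gamma(shape = 1.6+6 = 7.6, rate = 3.1+25.0 = 28.1).
Mode = (α−1)/β = 6.6/28.1 = 0.2349.
Mean = α/β = 7.6/28.1 = 0.2705.
This is the posterior mode — the MAP estimate.

0.2349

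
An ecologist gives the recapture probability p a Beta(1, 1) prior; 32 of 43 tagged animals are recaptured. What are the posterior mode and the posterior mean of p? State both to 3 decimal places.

posterior mode = 0.744, posterior mean = 0.733

Posterior: Beta(1+32, 1+11) = Beta(33, 12).
Mode = (33−1)/(33+12−2) = 32/43 = 0.744.
With a flat prior the MAP equals the MLE, 32/43.
Mean = 33/(33+12) = 33/45 = 0.733.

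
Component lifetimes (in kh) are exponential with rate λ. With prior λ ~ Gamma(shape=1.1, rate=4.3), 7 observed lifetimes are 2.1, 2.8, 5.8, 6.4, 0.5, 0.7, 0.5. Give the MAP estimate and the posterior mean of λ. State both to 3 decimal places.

λ_MAP = 0.307, E[λ|data] = 0.351

Σ times = 18.8. Posterior: Gamma(shape = 1.1+7 = 8.1, rate = 4.3+18.8 = 23.1).
Mode = (α−1)/β = 7.1/23.1 = 0.307.
Mean = α/β = 8.1/23.1 = 0.351.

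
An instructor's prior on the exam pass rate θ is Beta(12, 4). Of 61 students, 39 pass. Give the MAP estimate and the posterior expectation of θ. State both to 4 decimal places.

Posterior: Beta(12+39, 4+22) = Beta(51, 26).
Mode = (51−1)/(51+26−2) = 50/75 = 0.6667.
Mean = 51/(51+26) = 51/77 = 0.6623.
Mode > mean: the posterior has a left tail.

MAP = 0.6667, posterior mean = 0.6623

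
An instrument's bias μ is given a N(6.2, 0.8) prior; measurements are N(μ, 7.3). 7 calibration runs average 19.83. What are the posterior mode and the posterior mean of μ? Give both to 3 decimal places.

posterior mode = 12.117, posterior mean = 12.117

Posterior for μ is Normal. Precision-weighted mean: (1/0.8·6.2 + 7/7.3·19.83) / (1/0.8 + 7/7.3) = 12.117.
A Normal posterior is symmetric, so mode = mean.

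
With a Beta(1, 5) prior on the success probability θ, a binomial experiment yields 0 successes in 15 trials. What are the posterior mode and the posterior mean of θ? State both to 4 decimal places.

Posterior: Beta(1+0, 5+15) = Beta(1, 20).
Since α = 1 ≤ 1 and β > 1, the Beta density is monotone decreasing on [0,1]; the mode is at 0.
Mean = 1/(1+20) = 0.0476.

posterior mode = 0.0000, posterior mean = 0.0476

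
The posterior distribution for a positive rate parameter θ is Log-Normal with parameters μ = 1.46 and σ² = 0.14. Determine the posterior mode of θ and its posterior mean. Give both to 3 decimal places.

Mode = exp(μ − σ²) = exp(1.32) = 3.743.
Mean = exp(μ + σ²/2) = exp(1.530) = 4.618.

MAP = 3.743, posterior mean = 4.618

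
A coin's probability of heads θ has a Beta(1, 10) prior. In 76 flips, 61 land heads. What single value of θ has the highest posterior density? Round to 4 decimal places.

0.7176

Posterior: Beta(1+61, 10+15) = Beta(62, 25).
Mode = (62−1)/(62+25−2) = 61/85 = 0.7176.
Mean = 62/(62+25) = 62/87 = 0.7126.
This is the posterior mode — the MAP estimate.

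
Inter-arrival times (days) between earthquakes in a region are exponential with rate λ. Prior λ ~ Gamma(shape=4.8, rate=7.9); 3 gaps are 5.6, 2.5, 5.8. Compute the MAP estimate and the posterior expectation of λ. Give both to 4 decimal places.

λ_MAP = 0.3119, E[λ|data] = 0.3578

Σ times = 13.9. Posterior: Gamma(shape = 4.8+3 = 7.8, rate = 7.9+13.9 = 21.8).
Mode = (α−1)/β = 6.8/21.8 = 0.3119.
Mean = α/β = 7.8/21.8 = 0.3578.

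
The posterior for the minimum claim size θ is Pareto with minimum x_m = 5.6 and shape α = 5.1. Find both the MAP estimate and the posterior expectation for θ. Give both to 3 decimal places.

MAP = 5.600; posterior mean = 6.966

The Pareto density is strictly decreasing on [x_m, ∞), so the mode is x_m = 5.600.
Mean = α·x_m/(α−1) = 5.1·5.6/4.1 = 6.966.
The mean is pulled above the mode by the posterior's right skew.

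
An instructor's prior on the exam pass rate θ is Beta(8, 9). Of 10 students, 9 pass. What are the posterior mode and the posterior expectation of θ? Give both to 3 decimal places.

MAP = 0.640; posterior mean = 0.630

Posterior: Beta(8+9, 9+1) = Beta(17, 10).
Mode = (17−1)/(17+10−2) = 16/25 = 0.640.
Mean = 17/(17+10) = 17/27 = 0.630.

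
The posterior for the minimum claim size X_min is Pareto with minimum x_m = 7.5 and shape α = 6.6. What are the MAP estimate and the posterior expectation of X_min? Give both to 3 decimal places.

The Pareto density is strictly decreasing on [x_m, ∞), so the mode is x_m = 7.500.
Mean = α·x_m/(α−1) = 6.6·7.5/5.6 = 8.839.

MAP estimate = 7.500, posterior expectation = 8.839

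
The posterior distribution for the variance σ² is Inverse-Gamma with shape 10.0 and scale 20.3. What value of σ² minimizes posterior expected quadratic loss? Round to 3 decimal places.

Mode = β/(α+1) = 20.3/11.0 = 1.845.
Mean = β/(α−1) = 20.3/9.0 = 2.256.
Quadratic loss ⇒ the optimal estimator is the posterior mean.

2.256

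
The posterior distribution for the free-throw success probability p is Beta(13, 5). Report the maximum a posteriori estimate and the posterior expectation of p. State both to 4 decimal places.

MAP = 0.7500, posterior mean = 0.7222

Mode = (13−1)/(13+5−2) = 12/16 = 0.7500.
Mean = 13/(13+5) = 13/18 = 0.7222.
Left-skewed posterior ⇒ mean < mode.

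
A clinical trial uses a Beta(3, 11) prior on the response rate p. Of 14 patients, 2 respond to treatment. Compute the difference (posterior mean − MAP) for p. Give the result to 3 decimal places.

0.025

Posterior: Beta(3+2, 11+12) = Beta(5, 23).
Mode = (5−1)/(5+23−2) = 4/26 = 0.154.
Mean = 5/(5+23) = 5/28 = 0.179.
Difference = 0.179 − 0.154 = 0.025.
The posterior is right-skewed, so the mean exceeds the mode.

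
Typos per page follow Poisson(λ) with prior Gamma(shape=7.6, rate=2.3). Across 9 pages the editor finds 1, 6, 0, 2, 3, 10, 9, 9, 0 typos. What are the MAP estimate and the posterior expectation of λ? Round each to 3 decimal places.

MAP = 4.124, posterior mean = 4.212

Σ counts = 40. Posterior: Gamma(shape = 7.6+40 = 47.6, rate = 2.3+9 = 11.3).
Mode = (α−1)/β = 46.6/11.3 = 4.124.
Mean = α/β = 47.6/11.3 = 4.212.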